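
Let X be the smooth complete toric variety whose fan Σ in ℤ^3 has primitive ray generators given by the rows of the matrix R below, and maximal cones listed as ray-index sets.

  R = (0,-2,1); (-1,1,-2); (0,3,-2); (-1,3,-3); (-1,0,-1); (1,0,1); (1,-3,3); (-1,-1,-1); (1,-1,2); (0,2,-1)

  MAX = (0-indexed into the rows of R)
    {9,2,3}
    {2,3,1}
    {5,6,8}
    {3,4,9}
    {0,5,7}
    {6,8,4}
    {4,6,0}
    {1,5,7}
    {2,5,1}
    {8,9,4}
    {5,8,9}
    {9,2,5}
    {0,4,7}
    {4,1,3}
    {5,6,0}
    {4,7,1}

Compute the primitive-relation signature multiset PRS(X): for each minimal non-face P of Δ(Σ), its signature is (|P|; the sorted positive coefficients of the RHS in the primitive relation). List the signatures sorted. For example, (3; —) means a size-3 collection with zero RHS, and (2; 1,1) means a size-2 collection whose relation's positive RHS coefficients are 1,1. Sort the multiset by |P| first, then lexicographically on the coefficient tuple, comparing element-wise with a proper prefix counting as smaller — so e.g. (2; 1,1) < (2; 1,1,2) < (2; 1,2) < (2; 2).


|primitive collections| = 21. Relations:

  {0,9}:  v_{0} + v_{9} = 0 ; sig = (2; —)
  {1,8}:  v_{1} + v_{8} = 0 ; sig = (2; —)
  {3,6}:  v_{3} + v_{6} = 0 ; sig = (2; —)
  {4,5}:  v_{4} + v_{5} = 0 ; sig = (2; —)
  {0,1}:  v_{0} + v_{1} = v_{7} ; sig = (2; 1)
  {0,3}:  v_{0} + v_{3} = v_{1} ; sig = (2; 1)
  {0,8}:  v_{0} + v_{8} = v_{6} ; sig = (2; 1)
  {1,6}:  v_{1} + v_{6} = v_{0} ; sig = (2; 1)
  {1,9}:  v_{1} + v_{9} = v_{3} ; sig = (2; 1)
  {2,4}:  v_{2} + v_{4} = v_{3} ; sig = (2; 1)
  {2,6}:  v_{2} + v_{6} = v_{5} ; sig = (2; 1)
  {3,5}:  v_{3} + v_{5} = v_{2} ; sig = (2; 1)
  {3,8}:  v_{3} + v_{8} = v_{9} ; sig = (2; 1)
  {6,9}:  v_{6} + v_{9} = v_{8} ; sig = (2; 1)
  {7,8}:  v_{7} + v_{8} = v_{0} ; sig = (2; 1)
  {7,9}:  v_{7} + v_{9} = v_{1} ; sig = (2; 1)
  {0,2}:  v_{0} + v_{2} = v_{1} + v_{5} ; sig = (2; 1,1)
  {2,8}:  v_{2} + v_{8} = v_{5} + v_{9} ; sig = (2; 1,1)
  {2,7}:  v_{2} + v_{7} = 2·v_{1} + v_{5} ; sig = (2; 1,2)
  {3,7}:  v_{3} + v_{7} = 2·v_{1} ; sig = (2; 2)
  {6,7}:  v_{6} + v_{7} = 2·v_{0} ; sig = (2; 2)

Hence PRS(X_Σ) =
[(2; —), (2; —), (2; —), (2; —), (2; 1), (2; 1), (2; 1), (2; 1), (2; 1), (2; 1), (2; 1), (2; 1), (2; 1), (2; 1), (2; 1), (2; 1), (2; 1,1), (2; 1,1), (2; 1,2), (2; 2), (2; 2)]


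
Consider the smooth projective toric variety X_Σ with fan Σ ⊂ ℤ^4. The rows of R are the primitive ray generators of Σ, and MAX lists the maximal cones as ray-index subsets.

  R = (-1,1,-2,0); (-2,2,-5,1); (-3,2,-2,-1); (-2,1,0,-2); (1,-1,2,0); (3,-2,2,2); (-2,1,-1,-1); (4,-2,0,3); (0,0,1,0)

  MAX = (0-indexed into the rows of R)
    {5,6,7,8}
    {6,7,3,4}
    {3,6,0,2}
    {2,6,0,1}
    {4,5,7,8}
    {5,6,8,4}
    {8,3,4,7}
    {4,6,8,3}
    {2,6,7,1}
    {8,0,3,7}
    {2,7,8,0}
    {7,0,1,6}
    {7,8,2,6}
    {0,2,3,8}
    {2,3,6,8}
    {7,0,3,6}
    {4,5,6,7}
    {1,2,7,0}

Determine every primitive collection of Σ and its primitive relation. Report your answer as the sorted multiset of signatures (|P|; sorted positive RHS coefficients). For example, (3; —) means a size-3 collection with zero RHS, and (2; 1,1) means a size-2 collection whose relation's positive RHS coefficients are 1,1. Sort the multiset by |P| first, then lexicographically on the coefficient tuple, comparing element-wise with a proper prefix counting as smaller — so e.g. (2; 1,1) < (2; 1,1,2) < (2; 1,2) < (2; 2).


Δ(Σ) — 9 vertices, 14 min non-faces:

  P = {0,4}:  v_{0} + v_{4} = 0  ⇒ sig = (2; —)
  P = {3,5}:  v_{3} + v_{5} = v_{4}  ⇒ sig = (2; 1)
  P = {2,4}:  v_{2} + v_{4} = v_{6} + v_{8}  ⇒ sig = (2; 1,1)
  P = {0,5}:  v_{0} + v_{5} = v_{6} + v_{7} + v_{8}  ⇒ sig = (2; 1,1,1)
  P = {1,4}:  v_{1} + v_{4} = v_{2} + v_{6} + v_{7}  ⇒ sig = (2; 1,1,1)
  P = {1,5}:  v_{1} + v_{5} = v_{2} + 2·v_{6} + 2·v_{7} + v_{8}  ⇒ sig = (2; 1,1,2,2)
  P = {1,3}:  v_{1} + v_{3} = 2·v_{0} + v_{6}  ⇒ sig = (2; 1,2)
  P = {1,8}:  v_{1} + v_{8} = 2·v_{2} + v_{7}  ⇒ sig = (2; 1,2)
  P = {2,5}:  v_{2} + v_{5} = 2·v_{6} + v_{7} + 2·v_{8}  ⇒ sig = (2; 1,2,2)
  P = {0,6,8}:  v_{0} + v_{6} + v_{8} = v_{2}  ⇒ sig = (3; 1)
  P = {2,3,7}:  v_{2} + v_{3} + v_{7} = v_{0}  ⇒ sig = (3; 1)
  P = {3,6,7,8}:  v_{3} + v_{6} + v_{7} + v_{8} = 0  ⇒ sig = (4; —)
  P = {0,2,6,7}:  v_{0} + v_{2} + v_{6} + v_{7} = v_{1}  ⇒ sig = (4; 1)
  P = {4,6,7,8}:  v_{4} + v_{6} + v_{7} + v_{8} = v_{5}  ⇒ sig = (4; 1)

Hence PRS(X_Σ) =
    (2; —)
    (2; 1)
    (2; 1,1)
    (2; 1,1,1)
    (2; 1,1,1)
    (2; 1,1,2,2)
    (2; 1,2)
    (2; 1,2)
    (2; 1,2,2)
    (3; 1)
    (3; 1)
    (4; —)
    (4; 1)
    (4; 1)


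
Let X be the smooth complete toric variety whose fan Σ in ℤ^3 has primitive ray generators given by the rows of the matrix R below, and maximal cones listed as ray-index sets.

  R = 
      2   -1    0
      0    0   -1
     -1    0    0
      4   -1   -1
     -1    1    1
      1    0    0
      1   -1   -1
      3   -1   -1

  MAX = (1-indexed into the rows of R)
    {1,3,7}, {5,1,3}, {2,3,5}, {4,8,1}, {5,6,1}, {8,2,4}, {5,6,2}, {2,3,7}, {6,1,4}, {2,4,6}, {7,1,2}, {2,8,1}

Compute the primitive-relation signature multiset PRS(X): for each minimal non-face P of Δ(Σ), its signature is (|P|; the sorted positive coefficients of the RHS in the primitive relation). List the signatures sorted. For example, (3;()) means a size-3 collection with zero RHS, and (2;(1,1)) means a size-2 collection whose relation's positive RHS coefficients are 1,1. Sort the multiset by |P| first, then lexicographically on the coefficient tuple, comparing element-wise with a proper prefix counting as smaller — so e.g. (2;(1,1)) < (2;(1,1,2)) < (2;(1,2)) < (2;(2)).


|primitive collections| = 14. Relations:

  P = {3,6}:  v_{3} + v_{6} = 0  so sig = (2;())
  P = {5,7}:  v_{5} + v_{7} = 0  so sig = (2;())
  P = {3,4}:  v_{3} + v_{4} = v_{8}  so sig = (2;(1))
  P = {6,8}:  v_{6} + v_{8} = v_{4}  so sig = (2;(1))
  P = {3,8}:  v_{3} + v_{8} = v_{1} + v_{2}  so sig = (2;(1,1))
  P = {6,7}:  v_{6} + v_{7} = v_{1} + v_{2}  so sig = (2;(1,1))
  P = {4,7}:  v_{4} + v_{7} = v_{1} + v_{2} + v_{8}  so sig = (2;(1,1,1))
  P = {5,8}:  v_{5} + v_{8} = 2·v_{6}  so sig = (2;(2))
  P = {7,8}:  v_{7} + v_{8} = 2·v_{1} + 2·v_{2}  so sig = (2;(2,2))
  P = {4,5}:  v_{4} + v_{5} = 3·v_{6}  so sig = (2;(3))
  P = {1,2,3}:  v_{1} + v_{2} + v_{3} = v_{7}  so sig = (3;(1))
  P = {1,2,5}:  v_{1} + v_{2} + v_{5} = v_{6}  so sig = (3;(1))
  P = {1,2,6}:  v_{1} + v_{2} + v_{6} = v_{8}  so sig = (3;(1))
  P = {1,2,4}:  v_{1} + v_{2} + v_{4} = 2·v_{8}  so sig = (3;(2))

Signatures (|P|; sorted positive RHS coefficients), sorted:
[(2;()), (2;()), (2;(1)), (2;(1)), (2;(1,1)), (2;(1,1)), (2;(1,1,1)), (2;(2)), (2;(2,2)), (2;(3)), (3;(1)), (3;(1)), (3;(1)), (3;(2))]


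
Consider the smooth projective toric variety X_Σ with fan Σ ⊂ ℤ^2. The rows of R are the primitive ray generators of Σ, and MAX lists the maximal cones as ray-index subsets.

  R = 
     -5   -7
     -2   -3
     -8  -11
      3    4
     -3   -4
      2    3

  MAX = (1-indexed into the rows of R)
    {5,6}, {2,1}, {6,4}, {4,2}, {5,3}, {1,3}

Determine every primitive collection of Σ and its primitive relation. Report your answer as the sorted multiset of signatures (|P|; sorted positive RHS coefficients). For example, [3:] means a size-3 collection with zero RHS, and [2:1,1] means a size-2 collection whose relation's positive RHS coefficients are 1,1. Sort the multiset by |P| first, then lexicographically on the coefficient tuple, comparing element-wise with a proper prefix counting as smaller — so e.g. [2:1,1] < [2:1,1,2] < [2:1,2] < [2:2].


Minimal non-faces — 9 found among 6 rays, 6 max cones:

  P={2,6}:  v_{2} + v_{6} = 0  ⇒ sig = [2:]
  P={4,5}:  v_{4} + v_{5} = 0  ⇒ sig = [2:]
  P={1,4}:  v_{1} + v_{4} = v_{2}  ⇒ sig = [2:1]
  P={1,5}:  v_{1} + v_{5} = v_{3}  ⇒ sig = [2:1]
  P={1,6}:  v_{1} + v_{6} = v_{5}  ⇒ sig = [2:1]
  P={2,5}:  v_{2} + v_{5} = v_{1}  ⇒ sig = [2:1]
  P={3,4}:  v_{3} + v_{4} = v_{1}  ⇒ sig = [2:1]
  P={2,3}:  v_{2} + v_{3} = 2·v_{1}  ⇒ sig = [2:2]
  P={3,6}:  v_{3} + v_{6} = 2·v_{5}  ⇒ sig = [2:2]

Sorted signature multiset PRS(X):
    [2:]
    [2:]
    [2:1]
    [2:1]
    [2:1]
    [2:1]
    [2:1]
    [2:2]
    [2:2]


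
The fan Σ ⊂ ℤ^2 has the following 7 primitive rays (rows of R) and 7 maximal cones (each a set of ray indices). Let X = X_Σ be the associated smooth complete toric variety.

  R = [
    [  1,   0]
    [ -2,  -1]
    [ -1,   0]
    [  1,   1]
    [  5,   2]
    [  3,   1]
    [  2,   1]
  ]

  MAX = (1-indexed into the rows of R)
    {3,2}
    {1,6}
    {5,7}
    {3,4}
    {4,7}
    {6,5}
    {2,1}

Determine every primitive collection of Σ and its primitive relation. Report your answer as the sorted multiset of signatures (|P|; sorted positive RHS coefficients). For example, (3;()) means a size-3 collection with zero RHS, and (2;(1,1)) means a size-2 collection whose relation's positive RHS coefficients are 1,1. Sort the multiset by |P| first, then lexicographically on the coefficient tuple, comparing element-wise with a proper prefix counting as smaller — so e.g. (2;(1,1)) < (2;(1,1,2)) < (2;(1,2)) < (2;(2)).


Primitive collections (14):

  P={1,3}:  v_{1} + v_{3} = 0 — sig = (2;())
  P={2,7}:  v_{2} + v_{7} = 0 — sig = (2;())
  P={1,4}:  v_{1} + v_{4} = v_{7} — sig = (2;(1))
  P={1,7}:  v_{1} + v_{7} = v_{6} — sig = (2;(1))
  P={2,4}:  v_{2} + v_{4} = v_{3} — sig = (2;(1))
  P={2,5}:  v_{2} + v_{5} = v_{6} — sig = (2;(1))
  P={2,6}:  v_{2} + v_{6} = v_{1} — sig = (2;(1))
  P={3,6}:  v_{3} + v_{6} = v_{7} — sig = (2;(1))
  P={3,7}:  v_{3} + v_{7} = v_{4} — sig = (2;(1))
  P={6,7}:  v_{6} + v_{7} = v_{5} — sig = (2;(1))
  P={1,5}:  v_{1} + v_{5} = 2·v_{6} — sig = (2;(2))
  P={3,5}:  v_{3} + v_{5} = 2·v_{7} — sig = (2;(2))
  P={4,6}:  v_{4} + v_{6} = 2·v_{7} — sig = (2;(2))
  P={4,5}:  v_{4} + v_{5} = 3·v_{7} — sig = (2;(3))

so the primitive-relation signature multiset is
    (2;())
    (2;())
    (2;(1))
    (2;(1))
    (2;(1))
    (2;(1))
    (2;(1))
    (2;(1))
    (2;(1))
    (2;(1))
    (2;(2))
    (2;(2))
    (2;(2))
    (2;(3))


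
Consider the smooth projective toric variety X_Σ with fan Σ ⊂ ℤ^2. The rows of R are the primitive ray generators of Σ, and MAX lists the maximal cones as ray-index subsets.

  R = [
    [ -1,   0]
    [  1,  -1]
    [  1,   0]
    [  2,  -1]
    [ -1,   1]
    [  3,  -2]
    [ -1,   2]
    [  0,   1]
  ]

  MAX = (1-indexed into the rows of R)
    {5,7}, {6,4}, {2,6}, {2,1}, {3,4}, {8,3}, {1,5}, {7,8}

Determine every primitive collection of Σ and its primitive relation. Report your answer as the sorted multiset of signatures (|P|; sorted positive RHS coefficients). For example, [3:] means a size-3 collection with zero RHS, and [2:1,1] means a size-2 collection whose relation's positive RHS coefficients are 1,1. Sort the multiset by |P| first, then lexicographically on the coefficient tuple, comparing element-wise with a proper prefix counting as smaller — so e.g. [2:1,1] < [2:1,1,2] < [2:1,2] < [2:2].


|primitive collections| = 20. Relations:

  {1,3}:  v_{1} + v_{3} = 0  →  sig = [2:]
  {2,5}:  v_{2} + v_{5} = 0  →  sig = [2:]
  {1,4}:  v_{1} + v_{4} = v_{2}  →  sig = [2:1]
  {1,8}:  v_{1} + v_{8} = v_{5}  →  sig = [2:1]
  {2,3}:  v_{2} + v_{3} = v_{4}  →  sig = [2:1]
  {2,4}:  v_{2} + v_{4} = v_{6}  →  sig = [2:1]
  {2,7}:  v_{2} + v_{7} = v_{8}  →  sig = [2:1]
  {2,8}:  v_{2} + v_{8} = v_{3}  →  sig = [2:1]
  {3,5}:  v_{3} + v_{5} = v_{8}  →  sig = [2:1]
  {4,5}:  v_{4} + v_{5} = v_{3}  →  sig = [2:1]
  {5,6}:  v_{5} + v_{6} = v_{4}  →  sig = [2:1]
  {5,8}:  v_{5} + v_{8} = v_{7}  →  sig = [2:1]
  {4,7}:  v_{4} + v_{7} = v_{3} + v_{8}  →  sig = [2:1,1]
  {6,8}:  v_{6} + v_{8} = v_{3} + v_{4}  →  sig = [2:1,1]
  {1,6}:  v_{1} + v_{6} = 2·v_{2}  →  sig = [2:2]
  {1,7}:  v_{1} + v_{7} = 2·v_{5}  →  sig = [2:2]
  {3,6}:  v_{3} + v_{6} = 2·v_{4}  →  sig = [2:2]
  {3,7}:  v_{3} + v_{7} = 2·v_{8}  →  sig = [2:2]
  {4,8}:  v_{4} + v_{8} = 2·v_{3}  →  sig = [2:2]
  {6,7}:  v_{6} + v_{7} = 2·v_{3}  →  sig = [2:2]

so the primitive-relation signature multiset is
    [2:]
    [2:]
    [2:1]
    [2:1]
    [2:1]
    [2:1]
    [2:1]
    [2:1]
    [2:1]
    [2:1]
    [2:1]
    [2:1]
    [2:1,1]
    [2:1,1]
    [2:2]
    [2:2]
    [2:2]
    [2:2]
    [2:2]
    [2:2]


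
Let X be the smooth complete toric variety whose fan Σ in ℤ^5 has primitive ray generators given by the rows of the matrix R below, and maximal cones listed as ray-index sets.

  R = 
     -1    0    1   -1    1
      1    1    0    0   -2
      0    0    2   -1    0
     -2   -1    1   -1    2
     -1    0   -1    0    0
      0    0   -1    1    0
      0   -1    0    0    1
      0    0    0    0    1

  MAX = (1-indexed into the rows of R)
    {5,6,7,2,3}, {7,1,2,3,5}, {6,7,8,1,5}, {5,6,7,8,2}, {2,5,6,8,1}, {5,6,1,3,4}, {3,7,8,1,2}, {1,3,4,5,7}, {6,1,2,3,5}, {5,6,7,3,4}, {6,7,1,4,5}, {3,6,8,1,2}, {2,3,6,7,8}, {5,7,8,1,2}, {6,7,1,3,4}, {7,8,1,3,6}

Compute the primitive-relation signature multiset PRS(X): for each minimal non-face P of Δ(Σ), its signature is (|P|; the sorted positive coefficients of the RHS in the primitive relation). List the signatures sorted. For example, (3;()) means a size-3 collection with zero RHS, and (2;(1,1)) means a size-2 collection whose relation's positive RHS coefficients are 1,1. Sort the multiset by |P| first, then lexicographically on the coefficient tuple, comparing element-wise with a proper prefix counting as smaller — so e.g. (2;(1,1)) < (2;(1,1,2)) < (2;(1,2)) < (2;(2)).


The 5 primitive collections of Σ (r=8, n=5):

  {2,4}:  v_{2} + v_{4} = v_{3} + v_{5}  ⇒ sig = (2;(1,1))
  {4,8}:  v_{4} + v_{8} = 2·v_{1} + v_{6} + v_{7}  ⇒ sig = (2;(1,1,2))
  {3,5,8}:  v_{3} + v_{5} + v_{8} = v_{1}  ⇒ sig = (3;(1))
  {1,2,6,7}:  v_{1} + v_{2} + v_{6} + v_{7} = 0  ⇒ sig = (4;())
  {1,3,5,6,7}:  v_{1} + v_{3} + v_{5} + v_{6} + v_{7} = v_{4}  ⇒ sig = (5;(1))

so the primitive-relation signature multiset is
[(2;(1,1)), (2;(1,1,2)), (3;(1)), (4;()), (5;(1))]


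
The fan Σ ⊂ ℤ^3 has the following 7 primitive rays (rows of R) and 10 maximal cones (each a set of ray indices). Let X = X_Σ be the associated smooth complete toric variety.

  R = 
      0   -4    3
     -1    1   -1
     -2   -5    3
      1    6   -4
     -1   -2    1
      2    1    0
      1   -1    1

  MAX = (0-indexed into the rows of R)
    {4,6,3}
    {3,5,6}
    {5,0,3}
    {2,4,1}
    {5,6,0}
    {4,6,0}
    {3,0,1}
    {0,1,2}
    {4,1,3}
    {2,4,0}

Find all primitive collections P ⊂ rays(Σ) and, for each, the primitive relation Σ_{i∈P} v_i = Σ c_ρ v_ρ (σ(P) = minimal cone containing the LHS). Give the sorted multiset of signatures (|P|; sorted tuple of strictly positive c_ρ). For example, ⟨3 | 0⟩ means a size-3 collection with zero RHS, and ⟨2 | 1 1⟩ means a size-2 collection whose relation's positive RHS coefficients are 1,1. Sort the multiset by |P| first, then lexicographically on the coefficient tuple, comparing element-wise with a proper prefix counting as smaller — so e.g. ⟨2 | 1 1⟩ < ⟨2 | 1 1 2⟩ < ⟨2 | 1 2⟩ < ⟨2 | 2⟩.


Primitive collections (9):

  • {1,6}:  v_{1} + v_{6} = 0  so sig = ⟨2 | 0⟩
  • {2,3}:  v_{2} + v_{3} = v_{1}  so sig = ⟨2 | 1⟩
  • {2,5}:  v_{2} + v_{5} = v_{0}  so sig = ⟨2 | 1⟩
  • {4,5}:  v_{4} + v_{5} = v_{6}  so sig = ⟨2 | 1⟩
  • {1,5}:  v_{1} + v_{5} = v_{0} + v_{3}  so sig = ⟨2 | 1 1⟩
  • {2,6}:  v_{2} + v_{6} = v_{0} + v_{4}  so sig = ⟨2 | 1 1⟩
  • {0,3,4}:  v_{0} + v_{3} + v_{4} = 0  so sig = ⟨3 | 0⟩
  • {0,1,4}:  v_{0} + v_{1} + v_{4} = v_{2}  so sig = ⟨3 | 1⟩
  • {0,3,6}:  v_{0} + v_{3} + v_{6} = v_{5}  so sig = ⟨3 | 1⟩

so the primitive-relation signature multiset is
{ ⟨2 | 0⟩,  ⟨2 | 1⟩ ×3,  ⟨2 | 1 1⟩ ×2,  ⟨3 | 0⟩,  ⟨3 | 1⟩ ×2 }


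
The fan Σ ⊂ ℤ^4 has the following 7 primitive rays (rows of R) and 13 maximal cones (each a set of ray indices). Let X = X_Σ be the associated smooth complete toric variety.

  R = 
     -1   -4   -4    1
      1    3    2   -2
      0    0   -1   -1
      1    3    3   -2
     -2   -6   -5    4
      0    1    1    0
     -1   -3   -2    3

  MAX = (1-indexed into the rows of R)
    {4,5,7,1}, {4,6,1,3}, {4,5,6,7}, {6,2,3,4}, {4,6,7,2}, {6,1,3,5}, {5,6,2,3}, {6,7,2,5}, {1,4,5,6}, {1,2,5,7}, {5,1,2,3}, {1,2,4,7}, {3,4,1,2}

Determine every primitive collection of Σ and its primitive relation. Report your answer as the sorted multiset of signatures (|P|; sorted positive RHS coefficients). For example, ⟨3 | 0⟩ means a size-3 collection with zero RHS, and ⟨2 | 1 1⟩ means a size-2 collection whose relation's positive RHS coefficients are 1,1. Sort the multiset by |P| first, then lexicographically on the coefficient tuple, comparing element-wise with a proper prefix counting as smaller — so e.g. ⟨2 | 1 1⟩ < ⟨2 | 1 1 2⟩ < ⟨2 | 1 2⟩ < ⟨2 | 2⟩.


Primitive collections (5):

  {3,7}:  v_{3} + v_{7} = v_{2} + v_{5}  →  sig = ⟨2 | 1 1⟩
  {2,4,5}:  v_{2} + v_{4} + v_{5} = 0  →  sig = ⟨3 | 0⟩
  {1,2,6}:  v_{1} + v_{2} + v_{6} = v_{3}  →  sig = ⟨3 | 1⟩
  {1,6,7}:  v_{1} + v_{6} + v_{7} = v_{5}  →  sig = ⟨3 | 1⟩
  {3,4,5}:  v_{3} + v_{4} + v_{5} = v_{1} + v_{6}  →  sig = ⟨3 | 1 1⟩

so the primitive-relation signature multiset is
    ⟨2 | 1 1⟩
    ⟨3 | 0⟩
    ⟨3 | 1⟩
    ⟨3 | 1⟩
    ⟨3 | 1 1⟩


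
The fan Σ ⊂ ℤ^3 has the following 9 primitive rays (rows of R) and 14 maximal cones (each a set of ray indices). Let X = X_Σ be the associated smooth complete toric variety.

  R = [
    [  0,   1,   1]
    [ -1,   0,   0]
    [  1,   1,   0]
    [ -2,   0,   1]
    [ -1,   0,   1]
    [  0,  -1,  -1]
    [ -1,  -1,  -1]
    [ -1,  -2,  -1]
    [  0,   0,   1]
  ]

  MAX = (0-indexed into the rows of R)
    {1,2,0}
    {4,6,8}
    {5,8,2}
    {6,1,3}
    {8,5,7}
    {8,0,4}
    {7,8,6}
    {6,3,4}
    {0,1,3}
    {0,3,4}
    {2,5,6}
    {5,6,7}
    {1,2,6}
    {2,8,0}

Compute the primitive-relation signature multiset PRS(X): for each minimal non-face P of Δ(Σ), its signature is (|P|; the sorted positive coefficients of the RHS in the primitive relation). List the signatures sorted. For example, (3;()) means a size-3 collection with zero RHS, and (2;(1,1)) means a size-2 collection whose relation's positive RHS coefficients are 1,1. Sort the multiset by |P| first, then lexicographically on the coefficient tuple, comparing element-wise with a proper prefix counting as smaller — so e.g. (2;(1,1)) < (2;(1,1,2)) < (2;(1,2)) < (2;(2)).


The 17 primitive collections of Σ (r=9, n=3):

  {0,5}:  v_{0} + v_{5} = 0  ⇒ sig = (2;())
  {0,6}:  v_{0} + v_{6} = v_{1}  ⇒ sig = (2;(1))
  {1,4}:  v_{1} + v_{4} = v_{3}  ⇒ sig = (2;(1))
  {1,5}:  v_{1} + v_{5} = v_{6}  ⇒ sig = (2;(1))
  {1,8}:  v_{1} + v_{8} = v_{4}  ⇒ sig = (2;(1))
  {2,4}:  v_{2} + v_{4} = v_{0}  ⇒ sig = (2;(1))
  {2,7}:  v_{2} + v_{7} = v_{5}  ⇒ sig = (2;(1))
  {0,7}:  v_{0} + v_{7} = v_{6} + v_{8}  ⇒ sig = (2;(1,1))
  {2,3}:  v_{2} + v_{3} = v_{0} + v_{1}  ⇒ sig = (2;(1,1))
  {3,5}:  v_{3} + v_{5} = v_{4} + v_{6}  ⇒ sig = (2;(1,1))
  {4,5}:  v_{4} + v_{5} = v_{6} + v_{8}  ⇒ sig = (2;(1,1))
  {3,7}:  v_{3} + v_{7} = v_{4} + 2·v_{6} + v_{8}  ⇒ sig = (2;(1,1,2))
  {1,7}:  v_{1} + v_{7} = 2·v_{6} + v_{8}  ⇒ sig = (2;(1,2))
  {3,8}:  v_{3} + v_{8} = 2·v_{4}  ⇒ sig = (2;(2))
  {4,7}:  v_{4} + v_{7} = 2·v_{6} + 2·v_{8}  ⇒ sig = (2;(2,2))
  {2,6,8}:  v_{2} + v_{6} + v_{8} = 0  ⇒ sig = (3;())
  {5,6,8}:  v_{5} + v_{6} + v_{8} = v_{7}  ⇒ sig = (3;(1))

so the primitive-relation signature multiset is
[(2;()), (2;(1)), (2;(1)), (2;(1)), (2;(1)), (2;(1)), (2;(1)), (2;(1,1)), (2;(1,1)), (2;(1,1)), (2;(1,1)), (2;(1,1,2)), (2;(1,2)), (2;(2)), (2;(2,2)), (3;()), (3;(1))]


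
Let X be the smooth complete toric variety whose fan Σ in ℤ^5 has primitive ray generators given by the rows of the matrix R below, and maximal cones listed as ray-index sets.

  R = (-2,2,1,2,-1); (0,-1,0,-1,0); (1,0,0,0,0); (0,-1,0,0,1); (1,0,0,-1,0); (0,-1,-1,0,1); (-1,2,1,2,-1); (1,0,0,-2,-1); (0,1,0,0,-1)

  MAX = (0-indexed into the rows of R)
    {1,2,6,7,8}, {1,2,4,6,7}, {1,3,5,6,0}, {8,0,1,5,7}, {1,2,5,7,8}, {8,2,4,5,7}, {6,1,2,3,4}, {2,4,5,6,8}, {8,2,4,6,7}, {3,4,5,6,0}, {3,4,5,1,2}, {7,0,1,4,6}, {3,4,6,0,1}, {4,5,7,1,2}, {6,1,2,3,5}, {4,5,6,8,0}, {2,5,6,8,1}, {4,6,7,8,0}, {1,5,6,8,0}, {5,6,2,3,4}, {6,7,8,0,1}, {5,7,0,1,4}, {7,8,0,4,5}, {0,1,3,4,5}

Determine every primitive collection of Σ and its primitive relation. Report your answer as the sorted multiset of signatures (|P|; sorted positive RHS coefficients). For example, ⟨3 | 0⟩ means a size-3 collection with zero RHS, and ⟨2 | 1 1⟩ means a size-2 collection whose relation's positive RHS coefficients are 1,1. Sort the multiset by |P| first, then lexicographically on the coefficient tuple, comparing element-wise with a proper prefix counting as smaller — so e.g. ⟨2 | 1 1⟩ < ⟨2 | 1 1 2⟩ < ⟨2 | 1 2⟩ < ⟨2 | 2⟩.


Primitive collections (6):

  P = {3,8}:  v_{3} + v_{8} = 0  →  sig = ⟨2 | 0⟩
  P = {0,2}:  v_{0} + v_{2} = v_{6}  →  sig = ⟨2 | 1⟩
  P = {3,7}:  v_{3} + v_{7} = v_{1} + v_{4}  →  sig = ⟨2 | 1 1⟩
  P = {1,4,8}:  v_{1} + v_{4} + v_{8} = v_{7}  →  sig = ⟨3 | 1⟩
  P = {5,6,7}:  v_{5} + v_{6} + v_{7} = v_{8}  →  sig = ⟨3 | 1⟩
  P = {1,4,5,6}:  v_{1} + v_{4} + v_{5} + v_{6} = 0  →  sig = ⟨4 | 0⟩

so the primitive-relation signature multiset is
{ ⟨2 | 0⟩,  ⟨2 | 1⟩,  ⟨2 | 1 1⟩,  ⟨3 | 1⟩ ×2,  ⟨4 | 0⟩ }


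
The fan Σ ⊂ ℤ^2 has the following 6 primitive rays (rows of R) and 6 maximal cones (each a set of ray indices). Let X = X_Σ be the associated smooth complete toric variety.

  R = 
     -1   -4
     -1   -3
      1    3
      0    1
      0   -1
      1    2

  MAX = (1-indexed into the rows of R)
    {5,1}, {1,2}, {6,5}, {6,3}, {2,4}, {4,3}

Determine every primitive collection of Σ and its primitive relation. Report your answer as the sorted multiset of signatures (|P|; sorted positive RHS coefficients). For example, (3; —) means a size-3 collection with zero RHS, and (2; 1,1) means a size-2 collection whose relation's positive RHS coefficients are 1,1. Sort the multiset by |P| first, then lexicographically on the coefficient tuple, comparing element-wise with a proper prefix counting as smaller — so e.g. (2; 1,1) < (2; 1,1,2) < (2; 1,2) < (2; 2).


|primitive collections| = 9. Relations:

  P = {2,3}:  v_{2} + v_{3} = 0  →  sig = (2; —)
  P = {4,5}:  v_{4} + v_{5} = 0  →  sig = (2; —)
  P = {1,3}:  v_{1} + v_{3} = v_{5}  →  sig = (2; 1)
  P = {1,4}:  v_{1} + v_{4} = v_{2}  →  sig = (2; 1)
  P = {2,5}:  v_{2} + v_{5} = v_{1}  →  sig = (2; 1)
  P = {2,6}:  v_{2} + v_{6} = v_{5}  →  sig = (2; 1)
  P = {3,5}:  v_{3} + v_{5} = v_{6}  →  sig = (2; 1)
  P = {4,6}:  v_{4} + v_{6} = v_{3}  →  sig = (2; 1)
  P = {1,6}:  v_{1} + v_{6} = 2·v_{5}  →  sig = (2; 2)

so the primitive-relation signature multiset is
[(2; —), (2; —), (2; 1), (2; 1), (2; 1), (2; 1), (2; 1), (2; 1), (2; 2)]


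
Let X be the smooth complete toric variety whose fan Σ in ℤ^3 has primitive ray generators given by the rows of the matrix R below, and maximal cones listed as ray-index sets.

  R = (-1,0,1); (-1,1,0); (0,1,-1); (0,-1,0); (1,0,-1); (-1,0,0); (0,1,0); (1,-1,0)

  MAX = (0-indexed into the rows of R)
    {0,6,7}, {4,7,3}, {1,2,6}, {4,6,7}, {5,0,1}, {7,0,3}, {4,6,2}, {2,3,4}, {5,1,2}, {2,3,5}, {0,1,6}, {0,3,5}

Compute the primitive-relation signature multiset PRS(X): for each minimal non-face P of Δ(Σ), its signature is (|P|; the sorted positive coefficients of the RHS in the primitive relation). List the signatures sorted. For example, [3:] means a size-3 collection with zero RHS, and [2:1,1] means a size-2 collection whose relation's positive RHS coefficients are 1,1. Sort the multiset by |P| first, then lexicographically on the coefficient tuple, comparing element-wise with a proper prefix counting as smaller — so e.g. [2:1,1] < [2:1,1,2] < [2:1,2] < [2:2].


10 collections generate NE(X_Σ); each relation:

  {0,4}:  v_{0} + v_{4} = 0  →  sig = [2:]
  {1,7}:  v_{1} + v_{7} = 0  →  sig = [2:]
  {3,6}:  v_{3} + v_{6} = 0  →  sig = [2:]
  {0,2}:  v_{0} + v_{2} = v_{1}  →  sig = [2:1]
  {1,3}:  v_{1} + v_{3} = v_{5}  →  sig = [2:1]
  {1,4}:  v_{1} + v_{4} = v_{2}  →  sig = [2:1]
  {2,7}:  v_{2} + v_{7} = v_{4}  →  sig = [2:1]
  {5,6}:  v_{5} + v_{6} = v_{1}  →  sig = [2:1]
  {5,7}:  v_{5} + v_{7} = v_{3}  →  sig = [2:1]
  {4,5}:  v_{4} + v_{5} = v_{2} + v_{3}  →  sig = [2:1,1]

so the primitive-relation signature multiset is
{ [2:] ×3,  [2:1] ×6,  [2:1,1] }


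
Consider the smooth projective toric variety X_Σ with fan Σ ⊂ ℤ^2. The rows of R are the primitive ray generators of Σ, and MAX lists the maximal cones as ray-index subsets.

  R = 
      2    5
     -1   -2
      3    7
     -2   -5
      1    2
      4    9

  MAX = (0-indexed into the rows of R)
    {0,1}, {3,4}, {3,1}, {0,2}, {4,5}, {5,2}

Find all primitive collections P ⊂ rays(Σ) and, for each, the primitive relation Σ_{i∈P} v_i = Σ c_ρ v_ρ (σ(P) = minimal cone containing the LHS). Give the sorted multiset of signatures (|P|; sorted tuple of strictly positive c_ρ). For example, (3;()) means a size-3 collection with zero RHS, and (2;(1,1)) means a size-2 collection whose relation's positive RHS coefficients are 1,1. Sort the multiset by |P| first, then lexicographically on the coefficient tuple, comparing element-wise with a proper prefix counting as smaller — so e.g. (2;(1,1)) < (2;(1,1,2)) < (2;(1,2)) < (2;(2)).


9 minimal non-faces of Δ(Σ) (on 6 rays):

  P = {0,3}:  v_{0} + v_{3} = 0  →  sig = (2;())
  P = {1,4}:  v_{1} + v_{4} = 0  →  sig = (2;())
  P = {0,4}:  v_{0} + v_{4} = v_{2}  →  sig = (2;(1))
  P = {1,2}:  v_{1} + v_{2} = v_{0}  →  sig = (2;(1))
  P = {1,5}:  v_{1} + v_{5} = v_{2}  →  sig = (2;(1))
  P = {2,3}:  v_{2} + v_{3} = v_{4}  →  sig = (2;(1))
  P = {2,4}:  v_{2} + v_{4} = v_{5}  →  sig = (2;(1))
  P = {0,5}:  v_{0} + v_{5} = 2·v_{2}  →  sig = (2;(2))
  P = {3,5}:  v_{3} + v_{5} = 2·v_{4}  →  sig = (2;(2))

so the primitive-relation signature multiset is
[(2;()), (2;()), (2;(1)), (2;(1)), (2;(1)), (2;(1)), (2;(1)), (2;(2)), (2;(2))]


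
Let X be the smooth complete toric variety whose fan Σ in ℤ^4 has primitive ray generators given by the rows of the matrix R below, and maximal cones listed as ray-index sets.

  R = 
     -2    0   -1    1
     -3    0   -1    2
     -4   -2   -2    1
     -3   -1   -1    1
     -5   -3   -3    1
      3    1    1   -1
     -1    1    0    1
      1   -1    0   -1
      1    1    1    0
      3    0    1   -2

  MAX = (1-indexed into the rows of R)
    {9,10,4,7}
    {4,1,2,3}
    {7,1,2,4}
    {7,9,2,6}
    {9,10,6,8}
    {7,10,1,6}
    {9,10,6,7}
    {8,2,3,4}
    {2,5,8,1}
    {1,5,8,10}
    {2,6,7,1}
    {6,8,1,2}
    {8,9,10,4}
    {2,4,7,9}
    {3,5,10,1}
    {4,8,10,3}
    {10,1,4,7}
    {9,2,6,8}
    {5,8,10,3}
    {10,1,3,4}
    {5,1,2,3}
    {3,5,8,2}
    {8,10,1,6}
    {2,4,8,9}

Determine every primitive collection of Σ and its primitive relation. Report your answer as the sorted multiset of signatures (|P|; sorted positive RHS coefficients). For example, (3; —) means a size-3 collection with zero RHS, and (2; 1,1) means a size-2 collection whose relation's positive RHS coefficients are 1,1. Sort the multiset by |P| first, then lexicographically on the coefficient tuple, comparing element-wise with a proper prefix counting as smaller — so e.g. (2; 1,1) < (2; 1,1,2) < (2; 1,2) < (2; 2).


13 minimal non-faces of Δ(Σ) (on 10 rays):

  {2,10}:  v_{2} + v_{10} = 0  so sig = (2; —)
  {4,6}:  v_{4} + v_{6} = 0  so sig = (2; —)
  {7,8}:  v_{7} + v_{8} = 0  so sig = (2; —)
  {1,9}:  v_{1} + v_{9} = v_{7}  so sig = (2; 1)
  {3,9}:  v_{3} + v_{9} = v_{4}  so sig = (2; 1)
  {5,9}:  v_{5} + v_{9} = v_{3}  so sig = (2; 1)
  {3,6}:  v_{3} + v_{6} = v_{1} + v_{8}  so sig = (2; 1,1)
  {3,7}:  v_{3} + v_{7} = v_{1} + v_{4}  so sig = (2; 1,1)
  {5,7}:  v_{5} + v_{7} = v_{1} + v_{3}  so sig = (2; 1,1)
  {4,5}:  v_{4} + v_{5} = 2·v_{3}  so sig = (2; 2)
  {5,6}:  v_{5} + v_{6} = 2·v_{1} + 2·v_{8}  so sig = (2; 2,2)
  {1,3,8}:  v_{1} + v_{3} + v_{8} = v_{5}  so sig = (3; 1)
  {1,4,8}:  v_{1} + v_{4} + v_{8} = v_{3}  so sig = (3; 1)

Hence PRS(X_Σ) =
[(2; —), (2; —), (2; —), (2; 1), (2; 1), (2; 1), (2; 1,1), (2; 1,1), (2; 1,1), (2; 2), (2; 2,2), (3; 1), (3; 1)]


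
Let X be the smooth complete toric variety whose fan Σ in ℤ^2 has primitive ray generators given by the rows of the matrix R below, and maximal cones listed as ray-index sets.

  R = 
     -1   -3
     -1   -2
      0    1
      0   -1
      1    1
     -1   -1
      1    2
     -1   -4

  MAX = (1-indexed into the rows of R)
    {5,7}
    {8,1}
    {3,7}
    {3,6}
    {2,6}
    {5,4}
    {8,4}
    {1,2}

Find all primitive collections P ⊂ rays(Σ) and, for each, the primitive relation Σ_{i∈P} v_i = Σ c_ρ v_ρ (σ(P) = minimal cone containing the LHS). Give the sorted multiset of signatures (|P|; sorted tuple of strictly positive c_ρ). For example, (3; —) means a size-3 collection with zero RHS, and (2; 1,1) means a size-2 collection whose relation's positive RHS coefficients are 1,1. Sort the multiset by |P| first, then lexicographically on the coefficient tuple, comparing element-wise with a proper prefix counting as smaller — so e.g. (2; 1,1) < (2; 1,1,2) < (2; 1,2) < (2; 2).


Σ has 20 primitive collections:

  P = {2,7}:  v_{2} + v_{7} = 0  ⇒ sig = (2; —)
  P = {3,4}:  v_{3} + v_{4} = 0  ⇒ sig = (2; —)
  P = {5,6}:  v_{5} + v_{6} = 0  ⇒ sig = (2; —)
  P = {1,3}:  v_{1} + v_{3} = v_{2}  ⇒ sig = (2; 1)
  P = {1,4}:  v_{1} + v_{4} = v_{8}  ⇒ sig = (2; 1)
  P = {1,7}:  v_{1} + v_{7} = v_{4}  ⇒ sig = (2; 1)
  P = {2,3}:  v_{2} + v_{3} = v_{6}  ⇒ sig = (2; 1)
  P = {2,4}:  v_{2} + v_{4} = v_{1}  ⇒ sig = (2; 1)
  P = {2,5}:  v_{2} + v_{5} = v_{4}  ⇒ sig = (2; 1)
  P = {3,5}:  v_{3} + v_{5} = v_{7}  ⇒ sig = (2; 1)
  P = {3,8}:  v_{3} + v_{8} = v_{1}  ⇒ sig = (2; 1)
  P = {4,6}:  v_{4} + v_{6} = v_{2}  ⇒ sig = (2; 1)
  P = {4,7}:  v_{4} + v_{7} = v_{5}  ⇒ sig = (2; 1)
  P = {6,7}:  v_{6} + v_{7} = v_{3}  ⇒ sig = (2; 1)
  P = {6,8}:  v_{6} + v_{8} = v_{1} + v_{2}  ⇒ sig = (2; 1,1)
  P = {1,5}:  v_{1} + v_{5} = 2·v_{4}  ⇒ sig = (2; 2)
  P = {1,6}:  v_{1} + v_{6} = 2·v_{2}  ⇒ sig = (2; 2)
  P = {2,8}:  v_{2} + v_{8} = 2·v_{1}  ⇒ sig = (2; 2)
  P = {7,8}:  v_{7} + v_{8} = 2·v_{4}  ⇒ sig = (2; 2)
  P = {5,8}:  v_{5} + v_{8} = 3·v_{4}  ⇒ sig = (2; 3)

Signatures (|P|; sorted positive RHS coefficients), sorted:
    |P|=2: 20 collections, coeffs (), (), (), (1), (1), (1), (1), (1), (1), (1), (1), (1), (1), (1), (1,1), (2), (2), (2), (2), (3)


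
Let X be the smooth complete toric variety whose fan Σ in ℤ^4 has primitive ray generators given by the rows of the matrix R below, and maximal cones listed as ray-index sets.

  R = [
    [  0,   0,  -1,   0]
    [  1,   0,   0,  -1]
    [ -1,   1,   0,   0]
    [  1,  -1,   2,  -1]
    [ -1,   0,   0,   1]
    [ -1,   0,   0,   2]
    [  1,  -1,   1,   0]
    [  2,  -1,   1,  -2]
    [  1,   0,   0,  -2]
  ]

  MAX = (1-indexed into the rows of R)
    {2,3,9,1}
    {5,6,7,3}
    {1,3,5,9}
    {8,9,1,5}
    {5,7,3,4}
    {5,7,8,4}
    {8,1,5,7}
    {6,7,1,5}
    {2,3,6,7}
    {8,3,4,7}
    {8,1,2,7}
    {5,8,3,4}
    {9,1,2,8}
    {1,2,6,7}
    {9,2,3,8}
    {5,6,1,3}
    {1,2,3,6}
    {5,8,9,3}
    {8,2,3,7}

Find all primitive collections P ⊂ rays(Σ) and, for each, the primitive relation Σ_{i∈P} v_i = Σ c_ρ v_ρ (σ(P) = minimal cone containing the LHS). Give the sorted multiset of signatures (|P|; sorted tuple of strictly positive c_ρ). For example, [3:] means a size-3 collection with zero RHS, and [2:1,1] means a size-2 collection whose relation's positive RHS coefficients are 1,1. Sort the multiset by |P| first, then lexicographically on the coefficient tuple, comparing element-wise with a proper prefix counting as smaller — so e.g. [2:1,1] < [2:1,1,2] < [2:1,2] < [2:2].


|primitive collections| = 11. Relations:

  {2,5}:  v_{2} + v_{5} = 0  →  sig = [2:]
  {6,9}:  v_{6} + v_{9} = 0  →  sig = [2:]
  {6,8}:  v_{6} + v_{8} = v_{7}  →  sig = [2:1]
  {7,9}:  v_{7} + v_{9} = v_{8}  →  sig = [2:1]
  {1,4}:  v_{1} + v_{4} = v_{5} + v_{8}  →  sig = [2:1,1]
  {2,4}:  v_{2} + v_{4} = v_{3} + v_{7} + v_{8}  →  sig = [2:1,1,1]
  {4,6}:  v_{4} + v_{6} = v_{3} + v_{5} + 2·v_{7}  →  sig = [2:1,1,2]
  {4,9}:  v_{4} + v_{9} = v_{3} + v_{5} + 2·v_{8}  →  sig = [2:1,1,2]
  {1,3,7}:  v_{1} + v_{3} + v_{7} = 0  →  sig = [3:]
  {1,3,8}:  v_{1} + v_{3} + v_{8} = v_{9}  →  sig = [3:1]
  {3,5,7,8}:  v_{3} + v_{5} + v_{7} + v_{8} = v_{4}  →  sig = [4:1]

Hence PRS(X_Σ) =
[[2:], [2:], [2:1], [2:1], [2:1,1], [2:1,1,1], [2:1,1,2], [2:1,1,2], [3:], [3:1], [4:1]]


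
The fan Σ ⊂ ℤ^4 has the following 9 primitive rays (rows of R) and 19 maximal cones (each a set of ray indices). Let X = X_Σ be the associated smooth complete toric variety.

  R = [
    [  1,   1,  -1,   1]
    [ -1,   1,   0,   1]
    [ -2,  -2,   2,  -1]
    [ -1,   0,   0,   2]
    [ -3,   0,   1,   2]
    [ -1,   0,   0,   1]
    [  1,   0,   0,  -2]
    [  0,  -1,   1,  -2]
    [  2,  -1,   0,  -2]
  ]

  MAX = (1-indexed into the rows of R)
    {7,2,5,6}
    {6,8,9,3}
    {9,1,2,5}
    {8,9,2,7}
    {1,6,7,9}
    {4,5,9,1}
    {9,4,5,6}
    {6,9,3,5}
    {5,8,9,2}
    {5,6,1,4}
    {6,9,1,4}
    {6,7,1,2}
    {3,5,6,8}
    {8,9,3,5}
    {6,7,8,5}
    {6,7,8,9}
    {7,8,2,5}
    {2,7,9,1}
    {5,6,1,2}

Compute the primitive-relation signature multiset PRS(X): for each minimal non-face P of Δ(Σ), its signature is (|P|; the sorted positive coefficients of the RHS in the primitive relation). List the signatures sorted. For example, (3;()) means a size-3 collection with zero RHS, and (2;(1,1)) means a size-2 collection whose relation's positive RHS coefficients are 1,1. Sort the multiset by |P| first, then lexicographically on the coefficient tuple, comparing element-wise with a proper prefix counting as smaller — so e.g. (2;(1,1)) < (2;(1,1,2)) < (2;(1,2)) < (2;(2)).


Σ has 14 primitive collections:

  P={4,7}:  v_{4} + v_{7} = 0  ⟹  sig = (2;())
  P={1,3}:  v_{1} + v_{3} = v_{5} + v_{9}  ⟹  sig = (2;(1,1))
  P={1,8}:  v_{1} + v_{8} = v_{2} + v_{9}  ⟹  sig = (2;(1,1))
  P={2,3}:  v_{2} + v_{3} = v_{5} + v_{8}  ⟹  sig = (2;(1,1))
  P={2,4}:  v_{2} + v_{4} = v_{1} + v_{5}  ⟹  sig = (2;(1,1))
  P={4,8}:  v_{4} + v_{8} = v_{5} + v_{9}  ⟹  sig = (2;(1,1))
  P={3,7}:  v_{3} + v_{7} = v_{6} + 2·v_{8}  ⟹  sig = (2;(1,2))
  P={3,4}:  v_{3} + v_{4} = 2·v_{5} + v_{6} + 2·v_{9}  ⟹  sig = (2;(1,2,2))
  P={2,6,9}:  v_{2} + v_{6} + v_{9} = 0  ⟹  sig = (3;())
  P={1,5,7}:  v_{1} + v_{5} + v_{7} = v_{2}  ⟹  sig = (3;(1))
  P={5,7,9}:  v_{5} + v_{7} + v_{9} = v_{8}  ⟹  sig = (3;(1))
  P={2,6,8}:  v_{2} + v_{6} + v_{8} = v_{5} + v_{7}  ⟹  sig = (3;(1,1))
  P={1,5,6,9}:  v_{1} + v_{5} + v_{6} + v_{9} = v_{4}  ⟹  sig = (4;(1))
  P={5,6,8,9}:  v_{5} + v_{6} + v_{8} + v_{9} = v_{3}  ⟹  sig = (4;(1))

Signatures (|P|; sorted positive RHS coefficients), sorted:
    (2;())
    (2;(1,1))
    (2;(1,1))
    (2;(1,1))
    (2;(1,1))
    (2;(1,1))
    (2;(1,2))
    (2;(1,2,2))
    (3;())
    (3;(1))
    (3;(1))
    (3;(1,1))
    (4;(1))
    (4;(1))


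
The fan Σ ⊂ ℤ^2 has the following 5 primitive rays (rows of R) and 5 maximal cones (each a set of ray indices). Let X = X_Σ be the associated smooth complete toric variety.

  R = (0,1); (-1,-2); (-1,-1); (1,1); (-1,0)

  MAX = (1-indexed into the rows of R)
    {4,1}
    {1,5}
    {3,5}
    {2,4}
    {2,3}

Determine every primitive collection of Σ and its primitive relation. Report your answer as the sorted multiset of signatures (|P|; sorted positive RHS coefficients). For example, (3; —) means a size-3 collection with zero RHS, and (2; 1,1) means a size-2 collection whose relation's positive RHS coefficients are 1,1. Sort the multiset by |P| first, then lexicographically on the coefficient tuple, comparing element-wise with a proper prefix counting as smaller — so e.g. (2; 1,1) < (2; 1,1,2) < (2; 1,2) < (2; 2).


Primitive collections (5):

  P = {3,4}:  v_{3} + v_{4} = 0  ⇒ sig = (2; —)
  P = {1,2}:  v_{1} + v_{2} = v_{3}  ⇒ sig = (2; 1)
  P = {1,3}:  v_{1} + v_{3} = v_{5}  ⇒ sig = (2; 1)
  P = {4,5}:  v_{4} + v_{5} = v_{1}  ⇒ sig = (2; 1)
  P = {2,5}:  v_{2} + v_{5} = 2·v_{3}  ⇒ sig = (2; 2)

Sorted signature multiset PRS(X):
    |P|=2: 5 collections, coeffs (), (1), (1), (1), (2)


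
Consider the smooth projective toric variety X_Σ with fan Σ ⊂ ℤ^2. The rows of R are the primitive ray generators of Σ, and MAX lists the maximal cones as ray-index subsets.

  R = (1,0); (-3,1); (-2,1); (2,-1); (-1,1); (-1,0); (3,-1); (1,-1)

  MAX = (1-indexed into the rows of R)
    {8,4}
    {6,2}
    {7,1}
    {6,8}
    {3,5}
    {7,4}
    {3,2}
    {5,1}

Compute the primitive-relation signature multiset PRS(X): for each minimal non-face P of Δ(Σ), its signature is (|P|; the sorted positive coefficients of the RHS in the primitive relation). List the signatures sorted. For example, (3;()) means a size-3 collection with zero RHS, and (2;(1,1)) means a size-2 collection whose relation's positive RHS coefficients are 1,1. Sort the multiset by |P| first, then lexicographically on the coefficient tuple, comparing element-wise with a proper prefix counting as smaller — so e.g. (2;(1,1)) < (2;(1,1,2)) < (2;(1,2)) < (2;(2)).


Primitive collections (20):

  {1,6}:  v_{1} + v_{6} = 0 ; sig = (2;())
  {2,7}:  v_{2} + v_{7} = 0 ; sig = (2;())
  {3,4}:  v_{3} + v_{4} = 0 ; sig = (2;())
  {5,8}:  v_{5} + v_{8} = 0 ; sig = (2;())
  {1,2}:  v_{1} + v_{2} = v_{3} ; sig = (2;(1))
  {1,3}:  v_{1} + v_{3} = v_{5} ; sig = (2;(1))
  {1,4}:  v_{1} + v_{4} = v_{7} ; sig = (2;(1))
  {1,8}:  v_{1} + v_{8} = v_{4} ; sig = (2;(1))
  {2,4}:  v_{2} + v_{4} = v_{6} ; sig = (2;(1))
  {3,6}:  v_{3} + v_{6} = v_{2} ; sig = (2;(1))
  {3,7}:  v_{3} + v_{7} = v_{1} ; sig = (2;(1))
  {3,8}:  v_{3} + v_{8} = v_{6} ; sig = (2;(1))
  {4,5}:  v_{4} + v_{5} = v_{1} ; sig = (2;(1))
  {4,6}:  v_{4} + v_{6} = v_{8} ; sig = (2;(1))
  {5,6}:  v_{5} + v_{6} = v_{3} ; sig = (2;(1))
  {6,7}:  v_{6} + v_{7} = v_{4} ; sig = (2;(1))
  {2,5}:  v_{2} + v_{5} = 2·v_{3} ; sig = (2;(2))
  {2,8}:  v_{2} + v_{8} = 2·v_{6} ; sig = (2;(2))
  {5,7}:  v_{5} + v_{7} = 2·v_{1} ; sig = (2;(2))
  {7,8}:  v_{7} + v_{8} = 2·v_{4} ; sig = (2;(2))

Signatures (|P|; sorted positive RHS coefficients), sorted:
    |P|=2: 20 collections, coeffs (), (), (), (), (1), (1), (1), (1), (1), (1), (1), (1), (1), (1), (1), (1), (2), (2), (2), (2)


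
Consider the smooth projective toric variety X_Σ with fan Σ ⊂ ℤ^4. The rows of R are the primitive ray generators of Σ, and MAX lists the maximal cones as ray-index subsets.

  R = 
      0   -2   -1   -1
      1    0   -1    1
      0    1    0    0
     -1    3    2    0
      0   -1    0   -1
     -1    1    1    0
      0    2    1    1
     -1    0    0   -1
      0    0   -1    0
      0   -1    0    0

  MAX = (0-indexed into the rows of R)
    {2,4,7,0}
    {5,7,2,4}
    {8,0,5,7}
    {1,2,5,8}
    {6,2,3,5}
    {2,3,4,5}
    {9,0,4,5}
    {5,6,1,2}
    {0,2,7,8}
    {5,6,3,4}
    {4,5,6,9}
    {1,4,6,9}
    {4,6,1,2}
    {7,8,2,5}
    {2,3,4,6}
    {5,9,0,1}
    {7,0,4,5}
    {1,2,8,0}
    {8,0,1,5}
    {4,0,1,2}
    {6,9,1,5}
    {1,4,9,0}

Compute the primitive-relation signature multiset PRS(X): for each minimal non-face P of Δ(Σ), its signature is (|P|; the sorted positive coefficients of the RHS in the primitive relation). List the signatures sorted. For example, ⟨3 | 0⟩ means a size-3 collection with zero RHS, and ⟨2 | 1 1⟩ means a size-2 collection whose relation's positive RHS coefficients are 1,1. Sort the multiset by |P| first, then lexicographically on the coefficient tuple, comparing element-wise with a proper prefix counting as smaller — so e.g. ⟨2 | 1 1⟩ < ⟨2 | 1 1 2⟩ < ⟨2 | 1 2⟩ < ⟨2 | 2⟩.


Δ(Σ) — 10 vertices, 16 min non-faces:

  {0,6}:  v_{0} + v_{6} = 0 ; sig = ⟨2 | 0⟩
  {2,9}:  v_{2} + v_{9} = 0 ; sig = ⟨2 | 0⟩
  {1,7}:  v_{1} + v_{7} = v_{8} ; sig = ⟨2 | 1⟩
  {1,3}:  v_{1} + v_{3} = v_{2} + v_{6} ; sig = ⟨2 | 1 1⟩
  {4,8}:  v_{4} + v_{8} = v_{0} + v_{2} ; sig = ⟨2 | 1 1⟩
  {6,7}:  v_{6} + v_{7} = v_{2} + v_{5} ; sig = ⟨2 | 1 1⟩
  {7,9}:  v_{7} + v_{9} = v_{0} + v_{5} ; sig = ⟨2 | 1 1⟩
  {0,3}:  v_{0} + v_{3} = v_{2} + v_{4} + v_{5} ; sig = ⟨2 | 1 1 1⟩
  {3,9}:  v_{3} + v_{9} = v_{4} + v_{5} + v_{6} ; sig = ⟨2 | 1 1 1⟩
  {6,8}:  v_{6} + v_{8} = v_{1} + v_{2} + v_{5} ; sig = ⟨2 | 1 1 1⟩
  {8,9}:  v_{8} + v_{9} = v_{0} + v_{1} + v_{5} ; sig = ⟨2 | 1 1 1⟩
  {3,8}:  v_{3} + v_{8} = 2·v_{2} + v_{5} ; sig = ⟨2 | 1 2⟩
  {3,7}:  v_{3} + v_{7} = 2·v_{2} + v_{4} + 2·v_{5} ; sig = ⟨2 | 1 2 2⟩
  {1,4,5}:  v_{1} + v_{4} + v_{5} = 0 ; sig = ⟨3 | 0⟩
  {0,2,5}:  v_{0} + v_{2} + v_{5} = v_{7} ; sig = ⟨3 | 1⟩
  {2,4,5,6}:  v_{2} + v_{4} + v_{5} + v_{6} = v_{3} ; sig = ⟨4 | 1⟩

so the primitive-relation signature multiset is
{ ⟨2 | 0⟩ ×2,  ⟨2 | 1⟩,  ⟨2 | 1 1⟩ ×4,  ⟨2 | 1 1 1⟩ ×4,  ⟨2 | 1 2⟩,  ⟨2 | 1 2 2⟩,  ⟨3 | 0⟩,  ⟨3 | 1⟩,  ⟨4 | 1⟩ }
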